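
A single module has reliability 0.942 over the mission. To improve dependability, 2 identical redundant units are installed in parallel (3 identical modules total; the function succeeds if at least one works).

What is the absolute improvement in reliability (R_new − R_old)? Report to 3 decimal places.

0.058

R_before = 0.942
R_after = 1 − (1 − 0.942)^3 = 1.000
ΔR = 1.000 − 0.942 = 0.058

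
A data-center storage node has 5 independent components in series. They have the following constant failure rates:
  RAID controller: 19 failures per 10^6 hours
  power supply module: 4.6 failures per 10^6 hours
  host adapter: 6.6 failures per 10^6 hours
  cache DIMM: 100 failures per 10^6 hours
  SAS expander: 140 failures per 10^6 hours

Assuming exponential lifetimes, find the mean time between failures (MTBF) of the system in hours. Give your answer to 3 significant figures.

3700

Series of exponential components: λ_sys = Σ λ_i
λ_sys = 0.000019 + 0.0000046 + 0.0000066 + 0.00010 + 0.00014 = 2.7020e-04 /h
MTBF = 1 / λ_sys = 3700 h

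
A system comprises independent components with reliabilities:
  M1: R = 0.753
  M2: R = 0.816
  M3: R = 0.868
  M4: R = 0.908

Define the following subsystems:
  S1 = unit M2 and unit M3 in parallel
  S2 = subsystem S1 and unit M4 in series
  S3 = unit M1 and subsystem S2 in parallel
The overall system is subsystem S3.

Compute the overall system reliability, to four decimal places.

Parallel (M2 and M3): 1 − (1 − 0.816000)(1 − 0.868000) = 0.975712
Series ([0.975712] and M4): 0.975712 × 0.908000 = 0.885946
Parallel (M1 and [0.885946]): 1 − (1 − 0.753000)(1 − 0.885946) = 0.9718

0.9718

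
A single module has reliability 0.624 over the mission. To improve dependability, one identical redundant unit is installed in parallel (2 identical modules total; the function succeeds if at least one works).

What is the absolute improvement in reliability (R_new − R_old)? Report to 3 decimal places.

0.235

R_before = 0.624
R_after = 1 − (1 − 0.624)^2 = 0.859
ΔR = 0.859 − 0.624 = 0.235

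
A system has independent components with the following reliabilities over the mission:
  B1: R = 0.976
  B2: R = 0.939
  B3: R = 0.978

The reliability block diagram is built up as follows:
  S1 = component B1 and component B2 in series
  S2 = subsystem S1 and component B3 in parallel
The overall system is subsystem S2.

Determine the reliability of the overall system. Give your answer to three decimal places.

Series (B1 and B2): 0.97600 × 0.93900 = 0.91646
Parallel ([0.91646] and B3): 1 − (1 − 0.91646)(1 − 0.97800) = 0.998

0.998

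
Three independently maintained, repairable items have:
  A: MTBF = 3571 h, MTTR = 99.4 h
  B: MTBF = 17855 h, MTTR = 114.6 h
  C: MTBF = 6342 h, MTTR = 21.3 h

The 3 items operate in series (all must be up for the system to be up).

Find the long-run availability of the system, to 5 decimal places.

0.96348

A(A) = MTBF/(MTBF+MTTR) = 3571/(3571+99.4) = 0.972918
A(B) = MTBF/(MTBF+MTTR) = 17855/(17855+114.6) = 0.993623
A(C) = MTBF/(MTBF+MTTR) = 6342/(6342+21.3) = 0.996653
Series availability: 0.972918 × 0.993623 × 0.996653 = 0.96348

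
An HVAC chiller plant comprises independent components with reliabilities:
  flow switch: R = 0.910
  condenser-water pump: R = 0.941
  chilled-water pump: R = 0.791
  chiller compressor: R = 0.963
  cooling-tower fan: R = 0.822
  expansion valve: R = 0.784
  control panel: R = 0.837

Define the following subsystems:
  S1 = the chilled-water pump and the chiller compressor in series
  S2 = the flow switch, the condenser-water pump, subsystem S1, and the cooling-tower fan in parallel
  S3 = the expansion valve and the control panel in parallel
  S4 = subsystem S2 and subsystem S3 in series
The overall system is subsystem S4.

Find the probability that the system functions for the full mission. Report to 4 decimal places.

Series (chilled-water pump and chiller compressor): 0.791000 × 0.963000 = 0.761733
Parallel (flow switch, condenser-water pump, [0.761733], and cooling-tower fan): 1 − (1 − 0.910000)(1 − 0.941000)(1 − 0.761733)(1 − 0.822000) = 0.999775
Parallel (expansion valve and control panel): 1 − (1 − 0.784000)(1 − 0.837000) = 0.964792
Series ([0.999775] and [0.964792]): 0.999775 × 0.964792 = 0.9646

0.9646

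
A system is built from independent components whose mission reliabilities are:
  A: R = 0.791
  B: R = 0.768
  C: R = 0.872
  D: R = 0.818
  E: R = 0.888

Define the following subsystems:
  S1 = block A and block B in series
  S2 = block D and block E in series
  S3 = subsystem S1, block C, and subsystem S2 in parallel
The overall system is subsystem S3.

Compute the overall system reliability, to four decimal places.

0.9863

Series (A and B): 0.791000 × 0.768000 = 0.607488
Series (D and E): 0.818000 × 0.888000 = 0.726384
Parallel ([0.607488], C, and [0.726384]): 1 − (1 − 0.607488)(1 − 0.872000)(1 − 0.726384) = 0.9863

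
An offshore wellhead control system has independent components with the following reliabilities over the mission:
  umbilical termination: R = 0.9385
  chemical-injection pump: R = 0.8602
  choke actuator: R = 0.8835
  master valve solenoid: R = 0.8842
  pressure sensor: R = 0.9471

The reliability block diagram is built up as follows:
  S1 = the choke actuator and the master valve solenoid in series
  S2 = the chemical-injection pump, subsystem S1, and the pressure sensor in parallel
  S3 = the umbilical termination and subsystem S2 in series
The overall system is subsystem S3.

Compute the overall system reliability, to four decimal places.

Series (choke actuator and master valve solenoid): 0.883500 × 0.884200 = 0.781191
Parallel (chemical-injection pump, [0.781191], and pressure sensor): 1 − (1 − 0.860200)(1 − 0.781191)(1 − 0.947100) = 0.998382
Series (umbilical termination and [0.998382]): 0.938500 × 0.998382 = 0.9370

0.9370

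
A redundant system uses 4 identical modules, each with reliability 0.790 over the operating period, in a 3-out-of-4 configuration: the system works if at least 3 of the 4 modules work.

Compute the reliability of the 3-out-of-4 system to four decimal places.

0.8037

R = Σ_{i=3}^{4} C(4,i) p^i (1−p)^{4−i} with p = 0.790
C(4,3)·0.790^3·0.210^1 = 0.414153
C(4,4)·0.790^4·0.210^0 = 0.389501
Sum = 0.8037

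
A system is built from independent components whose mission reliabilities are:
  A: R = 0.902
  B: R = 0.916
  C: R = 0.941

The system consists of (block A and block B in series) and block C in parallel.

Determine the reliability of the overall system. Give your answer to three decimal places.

0.990

Series (A and B): 0.90200 × 0.91600 = 0.82623
Parallel ([0.82623] and C): 1 − (1 − 0.82623)(1 − 0.94100) = 0.990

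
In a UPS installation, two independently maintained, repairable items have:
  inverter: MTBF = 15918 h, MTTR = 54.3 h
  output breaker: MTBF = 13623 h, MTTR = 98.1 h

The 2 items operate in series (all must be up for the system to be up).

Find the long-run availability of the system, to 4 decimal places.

A(inverter) = MTBF/(MTBF+MTTR) = 15918/(15918+54.3) = 0.996600
A(output breaker) = MTBF/(MTBF+MTTR) = 13623/(13623+98.1) = 0.992850
Series availability: 0.996600 × 0.992850 = 0.9895

0.9895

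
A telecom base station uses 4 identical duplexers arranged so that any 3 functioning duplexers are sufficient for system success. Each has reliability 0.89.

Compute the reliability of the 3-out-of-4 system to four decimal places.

R = Σ_{i=3}^{4} C(4,i) p^i (1−p)^{4−i} with p = 0.89
C(4,3)·0.89^3·0.11^1 = 0.310186
C(4,4)·0.89^4·0.11^0 = 0.627422
Sum = 0.9376

0.9376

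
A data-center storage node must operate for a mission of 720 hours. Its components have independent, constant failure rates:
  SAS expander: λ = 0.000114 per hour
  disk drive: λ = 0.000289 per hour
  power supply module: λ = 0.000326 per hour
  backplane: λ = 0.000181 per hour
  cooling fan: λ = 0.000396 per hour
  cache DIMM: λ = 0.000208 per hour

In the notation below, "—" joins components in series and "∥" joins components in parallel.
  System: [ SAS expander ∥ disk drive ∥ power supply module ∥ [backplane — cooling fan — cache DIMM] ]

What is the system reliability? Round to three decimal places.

R(SAS expander) = exp(−0.000114 × 720) = 0.92120
R(disk drive) = exp(−0.000289 × 720) = 0.81214
R(power supply module) = exp(−0.000326 × 720) = 0.79079
R(backplane) = exp(−0.000181 × 720) = 0.87781
R(cooling fan) = exp(−0.000396 × 720) = 0.75192
R(cache DIMM) = exp(−0.000208 × 720) = 0.86091
Series (backplane, cooling fan, and cache DIMM): 0.87781 × 0.75192 × 0.86091 = 0.56824
Parallel (SAS expander, disk drive, power supply module, and [0.56824]): 1 − (1 − 0.92120)(1 − 0.81214)(1 − 0.79079)(1 − 0.56824) = 0.999

0.999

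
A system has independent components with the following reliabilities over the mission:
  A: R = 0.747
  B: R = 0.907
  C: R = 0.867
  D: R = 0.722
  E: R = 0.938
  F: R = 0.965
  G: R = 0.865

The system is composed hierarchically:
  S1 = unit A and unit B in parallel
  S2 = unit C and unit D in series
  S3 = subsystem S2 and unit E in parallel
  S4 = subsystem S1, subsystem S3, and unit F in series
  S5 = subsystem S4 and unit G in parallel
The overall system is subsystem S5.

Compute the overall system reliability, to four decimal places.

0.9893

Parallel (A and B): 1 − (1 − 0.747000)(1 − 0.907000) = 0.976471
Series (C and D): 0.867000 × 0.722000 = 0.625974
Parallel ([0.625974] and E): 1 − (1 − 0.625974)(1 − 0.938000) = 0.976810
Series ([0.976471], [0.976810], and F): 0.976471 × 0.976810 × 0.965000 = 0.920443
Parallel ([0.920443] and G): 1 − (1 − 0.920443)(1 − 0.865000) = 0.9893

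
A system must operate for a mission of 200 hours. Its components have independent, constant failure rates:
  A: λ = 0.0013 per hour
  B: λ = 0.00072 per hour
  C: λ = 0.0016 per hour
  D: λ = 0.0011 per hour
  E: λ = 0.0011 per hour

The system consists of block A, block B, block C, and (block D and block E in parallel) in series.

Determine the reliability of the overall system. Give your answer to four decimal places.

0.4659

R(A) = exp(−0.0013 × 200) = 0.771052
R(B) = exp(−0.00072 × 200) = 0.865888
R(C) = exp(−0.0016 × 200) = 0.726149
R(D) = exp(−0.0011 × 200) = 0.802519
R(E) = exp(−0.0011 × 200) = 0.802519
Parallel (D and E): 1 − (1 − 0.802519)(1 − 0.802519) = 0.961001
Series (A, B, C, and [0.961001]): 0.771052 × 0.865888 × 0.726149 × 0.961001 = 0.4659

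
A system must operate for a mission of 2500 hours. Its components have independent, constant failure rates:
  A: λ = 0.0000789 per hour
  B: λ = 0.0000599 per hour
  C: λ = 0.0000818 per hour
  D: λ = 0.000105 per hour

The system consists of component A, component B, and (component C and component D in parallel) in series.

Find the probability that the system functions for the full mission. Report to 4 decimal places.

0.6766

R(A) = exp(−0.0000789 × 2500) = 0.820985
R(B) = exp(−0.0000599 × 2500) = 0.860923
R(C) = exp(−0.0000818 × 2500) = 0.815055
R(D) = exp(−0.000105 × 2500) = 0.769126
Parallel (C and D): 1 − (1 − 0.815055)(1 − 0.769126) = 0.957301
Series (A, B, and [0.957301]): 0.820985 × 0.860923 × 0.957301 = 0.6766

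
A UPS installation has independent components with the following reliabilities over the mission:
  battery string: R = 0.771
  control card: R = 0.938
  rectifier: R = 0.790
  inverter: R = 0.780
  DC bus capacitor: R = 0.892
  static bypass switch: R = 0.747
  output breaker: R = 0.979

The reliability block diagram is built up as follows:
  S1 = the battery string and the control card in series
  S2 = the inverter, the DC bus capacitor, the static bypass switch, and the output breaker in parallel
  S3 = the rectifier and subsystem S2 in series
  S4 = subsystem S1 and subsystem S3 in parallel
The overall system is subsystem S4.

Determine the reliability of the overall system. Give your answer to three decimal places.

0.942

Series (battery string and control card): 0.77100 × 0.93800 = 0.72320
Parallel (inverter, DC bus capacitor, static bypass switch, and output breaker): 1 − (1 − 0.78000)(1 − 0.89200)(1 − 0.74700)(1 − 0.97900) = 0.99987
Series (rectifier and [0.99987]): 0.79000 × 0.99987 = 0.78990
Parallel ([0.72320] and [0.78990]): 1 − (1 − 0.72320)(1 − 0.78990) = 0.942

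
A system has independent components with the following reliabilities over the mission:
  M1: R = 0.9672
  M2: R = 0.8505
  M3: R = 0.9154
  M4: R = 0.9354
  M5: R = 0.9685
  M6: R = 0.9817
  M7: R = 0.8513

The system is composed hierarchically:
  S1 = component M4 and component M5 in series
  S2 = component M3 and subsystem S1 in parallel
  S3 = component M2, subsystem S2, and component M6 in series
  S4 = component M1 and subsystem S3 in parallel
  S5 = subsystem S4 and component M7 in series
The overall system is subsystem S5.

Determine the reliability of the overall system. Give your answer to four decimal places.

Series (M4 and M5): 0.935400 × 0.968500 = 0.905935
Parallel (M3 and [0.905935]): 1 − (1 − 0.915400)(1 − 0.905935) = 0.992042
Series (M2, [0.992042], and M6): 0.850500 × 0.992042 × 0.981700 = 0.828291
Parallel (M1 and [0.828291]): 1 − (1 − 0.967200)(1 − 0.828291) = 0.994368
Series ([0.994368] and M7): 0.994368 × 0.851300 = 0.8465

0.8465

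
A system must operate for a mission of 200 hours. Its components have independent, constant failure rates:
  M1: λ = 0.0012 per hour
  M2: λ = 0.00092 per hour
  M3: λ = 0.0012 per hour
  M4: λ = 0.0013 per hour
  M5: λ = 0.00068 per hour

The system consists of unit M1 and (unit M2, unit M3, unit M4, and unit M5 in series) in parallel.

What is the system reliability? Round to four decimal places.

0.8806

R(M1) = exp(−0.0012 × 200) = 0.786628
R(M2) = exp(−0.00092 × 200) = 0.831936
R(M3) = exp(−0.0012 × 200) = 0.786628
R(M4) = exp(−0.0013 × 200) = 0.771052
R(M5) = exp(−0.00068 × 200) = 0.872843
Series (M2, M3, M4, and M5): 0.831936 × 0.786628 × 0.771052 × 0.872843 = 0.440432
Parallel (M1 and [0.440432]): 1 − (1 − 0.786628)(1 − 0.440432) = 0.8806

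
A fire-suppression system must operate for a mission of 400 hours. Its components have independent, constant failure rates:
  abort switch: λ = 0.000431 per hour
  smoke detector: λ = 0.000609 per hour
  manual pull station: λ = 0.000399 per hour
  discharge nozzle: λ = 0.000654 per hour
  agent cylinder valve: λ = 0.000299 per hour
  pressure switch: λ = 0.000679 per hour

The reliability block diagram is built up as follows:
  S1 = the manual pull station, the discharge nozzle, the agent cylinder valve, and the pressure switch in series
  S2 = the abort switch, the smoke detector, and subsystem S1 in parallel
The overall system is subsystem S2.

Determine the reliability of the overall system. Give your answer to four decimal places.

R(abort switch) = exp(−0.000431 × 400) = 0.841642
R(smoke detector) = exp(−0.000609 × 400) = 0.783801
R(manual pull station) = exp(−0.000399 × 400) = 0.852485
R(discharge nozzle) = exp(−0.000654 × 400) = 0.769819
R(agent cylinder valve) = exp(−0.000299 × 400) = 0.887275
R(pressure switch) = exp(−0.000679 × 400) = 0.762159
Series (manual pull station, discharge nozzle, agent cylinder valve, and pressure switch): 0.852485 × 0.769819 × 0.887275 × 0.762159 = 0.443792
Parallel (abort switch, smoke detector, and [0.443792]): 1 − (1 − 0.841642)(1 − 0.783801)(1 − 0.443792) = 0.9810

0.9810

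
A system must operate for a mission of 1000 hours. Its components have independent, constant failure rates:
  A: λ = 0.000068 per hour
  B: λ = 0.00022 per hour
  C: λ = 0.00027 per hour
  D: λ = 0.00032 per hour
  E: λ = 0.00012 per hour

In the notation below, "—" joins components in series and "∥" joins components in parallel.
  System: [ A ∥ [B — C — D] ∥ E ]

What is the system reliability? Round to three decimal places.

R(A) = exp(−0.000068 × 1000) = 0.93426
R(B) = exp(−0.00022 × 1000) = 0.80252
R(C) = exp(−0.00027 × 1000) = 0.76338
R(D) = exp(−0.00032 × 1000) = 0.72615
R(E) = exp(−0.00012 × 1000) = 0.88692
Series (B, C, and D): 0.80252 × 0.76338 × 0.72615 = 0.44486
Parallel (A, [0.44486], and E): 1 − (1 − 0.93426)(1 − 0.44486)(1 − 0.88692) = 0.996

0.996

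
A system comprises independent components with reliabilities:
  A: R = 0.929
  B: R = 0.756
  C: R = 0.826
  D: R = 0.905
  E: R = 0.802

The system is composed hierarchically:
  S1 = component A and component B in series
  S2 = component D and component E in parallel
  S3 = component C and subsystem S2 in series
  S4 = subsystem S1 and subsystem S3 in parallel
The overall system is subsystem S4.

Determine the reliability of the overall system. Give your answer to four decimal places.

0.9436

Series (A and B): 0.929000 × 0.756000 = 0.702324
Parallel (D and E): 1 − (1 − 0.905000)(1 − 0.802000) = 0.981190
Series (C and [0.981190]): 0.826000 × 0.981190 = 0.810463
Parallel ([0.702324] and [0.810463]): 1 − (1 − 0.702324)(1 − 0.810463) = 0.9436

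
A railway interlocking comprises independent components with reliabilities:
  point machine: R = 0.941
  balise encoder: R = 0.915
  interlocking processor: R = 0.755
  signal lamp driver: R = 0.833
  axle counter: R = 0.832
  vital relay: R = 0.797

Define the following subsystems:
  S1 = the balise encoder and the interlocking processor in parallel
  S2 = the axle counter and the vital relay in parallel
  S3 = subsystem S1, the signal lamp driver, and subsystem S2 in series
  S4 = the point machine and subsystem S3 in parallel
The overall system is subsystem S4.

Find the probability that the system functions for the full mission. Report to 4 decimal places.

0.9875

Parallel (balise encoder and interlocking processor): 1 − (1 − 0.915000)(1 − 0.755000) = 0.979175
Parallel (axle counter and vital relay): 1 − (1 − 0.832000)(1 − 0.797000) = 0.965896
Series ([0.979175], signal lamp driver, and [0.965896]): 0.979175 × 0.833000 × 0.965896 = 0.787836
Parallel (point machine and [0.787836]): 1 − (1 − 0.941000)(1 − 0.787836) = 0.9875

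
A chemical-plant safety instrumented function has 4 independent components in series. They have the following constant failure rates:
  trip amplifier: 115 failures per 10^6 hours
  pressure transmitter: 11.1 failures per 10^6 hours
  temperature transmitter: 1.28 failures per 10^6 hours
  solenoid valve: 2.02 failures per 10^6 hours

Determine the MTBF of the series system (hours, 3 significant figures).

7730

Series of exponential components: λ_sys = Σ λ_i
λ_sys = 0.000115 + 0.0000111 + 0.00000128 + 0.00000202 = 1.2940e-04 /h
MTBF = 1 / λ_sys = 7730 h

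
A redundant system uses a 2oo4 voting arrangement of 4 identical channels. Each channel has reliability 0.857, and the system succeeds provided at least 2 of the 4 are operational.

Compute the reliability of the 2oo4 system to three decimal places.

0.990

R = Σ_{i=2}^{4} C(4,i) p^i (1−p)^{4−i} with p = 0.857
C(4,2)·0.857^2·0.143^2 = 0.09011
C(4,3)·0.857^3·0.143^1 = 0.36003
C(4,4)·0.857^4·0.143^0 = 0.53942
Sum = 0.990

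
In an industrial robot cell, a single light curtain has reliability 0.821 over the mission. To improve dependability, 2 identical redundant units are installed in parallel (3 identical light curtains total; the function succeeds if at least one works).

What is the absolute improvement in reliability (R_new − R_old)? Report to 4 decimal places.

0.1733

R_before = 0.821
R_after = 1 − (1 − 0.821)^3 = 0.9943
ΔR = 0.9943 − 0.821 = 0.1733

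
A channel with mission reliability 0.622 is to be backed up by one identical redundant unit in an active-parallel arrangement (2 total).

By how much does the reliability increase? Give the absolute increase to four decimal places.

0.2351

R_before = 0.622
R_after = 1 − (1 − 0.622)^2 = 0.8571
ΔR = 0.8571 − 0.622 = 0.2351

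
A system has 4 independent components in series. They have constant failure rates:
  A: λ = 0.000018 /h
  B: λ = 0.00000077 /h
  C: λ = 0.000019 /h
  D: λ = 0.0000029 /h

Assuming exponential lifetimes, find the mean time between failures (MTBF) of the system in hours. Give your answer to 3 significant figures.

Series of exponential components: λ_sys = Σ λ_i
λ_sys = 0.000018 + 0.00000077 + 0.000019 + 0.0000029 = 4.0670e-05 /h
MTBF = 1 / λ_sys = 24600 h

24600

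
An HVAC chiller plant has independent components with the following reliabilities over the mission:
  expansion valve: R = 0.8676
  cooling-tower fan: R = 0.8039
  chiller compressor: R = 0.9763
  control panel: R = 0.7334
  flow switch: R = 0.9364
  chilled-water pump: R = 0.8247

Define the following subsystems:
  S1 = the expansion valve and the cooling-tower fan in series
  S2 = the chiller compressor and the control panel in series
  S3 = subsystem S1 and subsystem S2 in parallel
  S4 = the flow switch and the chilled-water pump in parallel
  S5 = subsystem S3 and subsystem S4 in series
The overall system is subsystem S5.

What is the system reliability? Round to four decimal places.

0.9039

Series (expansion valve and cooling-tower fan): 0.867600 × 0.803900 = 0.697464
Series (chiller compressor and control panel): 0.976300 × 0.733400 = 0.716018
Parallel ([0.697464] and [0.716018]): 1 − (1 − 0.697464)(1 − 0.716018) = 0.914085
Parallel (flow switch and chilled-water pump): 1 − (1 − 0.936400)(1 − 0.824700) = 0.988851
Series ([0.914085] and [0.988851]): 0.914085 × 0.988851 = 0.9039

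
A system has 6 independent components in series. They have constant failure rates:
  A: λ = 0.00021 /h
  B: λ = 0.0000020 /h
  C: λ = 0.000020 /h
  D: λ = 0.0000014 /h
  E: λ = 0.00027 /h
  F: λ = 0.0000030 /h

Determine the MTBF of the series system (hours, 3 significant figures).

Series of exponential components: λ_sys = Σ λ_i
λ_sys = 0.00021 + 0.0000020 + 0.000020 + 0.0000014 + 0.00027 + 0.0000030 = 5.0640e-04 /h
MTBF = 1 / λ_sys = 1970 h

1970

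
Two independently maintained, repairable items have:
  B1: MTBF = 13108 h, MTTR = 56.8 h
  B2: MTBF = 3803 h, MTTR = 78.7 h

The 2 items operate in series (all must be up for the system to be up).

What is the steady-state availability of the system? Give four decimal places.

0.9755

A(B1) = MTBF/(MTBF+MTTR) = 13108/(13108+56.8) = 0.995685
A(B2) = MTBF/(MTBF+MTTR) = 3803/(3803+78.7) = 0.979725
Series availability: 0.995685 × 0.979725 = 0.9755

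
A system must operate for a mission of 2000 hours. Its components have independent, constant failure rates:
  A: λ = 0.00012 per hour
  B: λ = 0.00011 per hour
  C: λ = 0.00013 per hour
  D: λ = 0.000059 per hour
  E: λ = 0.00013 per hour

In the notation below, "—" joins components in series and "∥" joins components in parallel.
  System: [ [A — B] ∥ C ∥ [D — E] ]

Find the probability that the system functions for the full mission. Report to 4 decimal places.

0.9734

R(A) = exp(−0.00012 × 2000) = 0.786628
R(B) = exp(−0.00011 × 2000) = 0.802519
R(C) = exp(−0.00013 × 2000) = 0.771052
R(D) = exp(−0.000059 × 2000) = 0.888696
R(E) = exp(−0.00013 × 2000) = 0.771052
Series (A and B): 0.786628 × 0.802519 = 0.631284
Series (D and E): 0.888696 × 0.771052 = 0.685231
Parallel ([0.631284], C, and [0.685231]): 1 − (1 − 0.631284)(1 − 0.771052)(1 − 0.685231) = 0.9734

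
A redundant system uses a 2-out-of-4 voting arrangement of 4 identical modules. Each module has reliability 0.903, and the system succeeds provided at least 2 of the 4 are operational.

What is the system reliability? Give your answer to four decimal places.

R = Σ_{i=2}^{4} C(4,i) p^i (1−p)^{4−i} with p = 0.903
C(4,2)·0.903^2·0.097^2 = 0.046033
C(4,3)·0.903^3·0.097^1 = 0.285690
C(4,4)·0.903^4·0.097^0 = 0.664892
Sum = 0.9966

0.9966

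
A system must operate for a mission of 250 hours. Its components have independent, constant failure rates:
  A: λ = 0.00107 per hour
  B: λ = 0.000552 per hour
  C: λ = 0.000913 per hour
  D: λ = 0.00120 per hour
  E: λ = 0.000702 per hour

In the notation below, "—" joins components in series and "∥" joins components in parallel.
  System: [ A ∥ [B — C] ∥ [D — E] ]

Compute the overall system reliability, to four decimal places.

0.9728

R(A) = exp(−0.00107 × 250) = 0.765290
R(B) = exp(−0.000552 × 250) = 0.871099
R(C) = exp(−0.000913 × 250) = 0.795925
R(D) = exp(−0.00120 × 250) = 0.740818
R(E) = exp(−0.000702 × 250) = 0.839037
Series (B and C): 0.871099 × 0.795925 = 0.693329
Series (D and E): 0.740818 × 0.839037 = 0.621574
Parallel (A, [0.693329], and [0.621574]): 1 − (1 − 0.765290)(1 − 0.693329)(1 − 0.621574) = 0.9728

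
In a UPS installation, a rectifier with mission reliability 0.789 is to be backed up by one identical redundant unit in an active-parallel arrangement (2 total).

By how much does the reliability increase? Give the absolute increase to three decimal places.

0.166

R_before = 0.789
R_after = 1 − (1 − 0.789)^2 = 0.955
ΔR = 0.955 − 0.789 = 0.166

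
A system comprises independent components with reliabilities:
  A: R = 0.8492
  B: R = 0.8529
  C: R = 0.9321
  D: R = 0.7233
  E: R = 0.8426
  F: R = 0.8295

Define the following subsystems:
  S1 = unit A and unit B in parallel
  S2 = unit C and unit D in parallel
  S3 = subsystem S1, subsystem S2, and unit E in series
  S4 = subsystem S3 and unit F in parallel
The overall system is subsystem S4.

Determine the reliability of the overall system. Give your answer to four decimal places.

0.9673

Parallel (A and B): 1 − (1 − 0.849200)(1 − 0.852900) = 0.977817
Parallel (C and D): 1 − (1 − 0.932100)(1 − 0.723300) = 0.981212
Series ([0.977817], [0.981212], and E): 0.977817 × 0.981212 × 0.842600 = 0.808429
Parallel ([0.808429] and F): 1 − (1 − 0.808429)(1 − 0.829500) = 0.9673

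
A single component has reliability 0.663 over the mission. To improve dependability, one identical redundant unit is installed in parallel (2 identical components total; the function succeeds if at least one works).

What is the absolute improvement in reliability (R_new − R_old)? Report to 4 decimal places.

R_before = 0.663
R_after = 1 − (1 − 0.663)^2 = 0.8864
ΔR = 0.8864 − 0.663 = 0.2234

0.2234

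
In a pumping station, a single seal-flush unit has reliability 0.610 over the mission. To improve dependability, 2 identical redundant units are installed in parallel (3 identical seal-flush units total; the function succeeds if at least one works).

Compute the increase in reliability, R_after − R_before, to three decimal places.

R_before = 0.610
R_after = 1 − (1 − 0.610)^3 = 0.941
ΔR = 0.941 − 0.610 = 0.331

0.331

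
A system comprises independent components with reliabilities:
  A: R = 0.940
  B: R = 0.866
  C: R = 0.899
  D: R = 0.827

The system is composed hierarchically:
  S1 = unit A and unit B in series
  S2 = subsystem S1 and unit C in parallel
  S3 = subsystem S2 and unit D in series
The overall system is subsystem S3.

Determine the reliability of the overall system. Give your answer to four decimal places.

0.8115

Series (A and B): 0.940000 × 0.866000 = 0.814040
Parallel ([0.814040] and C): 1 − (1 − 0.814040)(1 − 0.899000) = 0.981218
Series ([0.981218] and D): 0.981218 × 0.827000 = 0.8115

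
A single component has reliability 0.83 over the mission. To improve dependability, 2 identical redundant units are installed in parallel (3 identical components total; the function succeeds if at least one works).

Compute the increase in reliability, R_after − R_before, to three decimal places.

R_before = 0.83
R_after = 1 − (1 − 0.83)^3 = 0.995
ΔR = 0.995 − 0.83 = 0.165

0.165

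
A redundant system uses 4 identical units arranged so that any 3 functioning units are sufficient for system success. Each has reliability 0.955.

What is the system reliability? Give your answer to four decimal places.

R = Σ_{i=3}^{4} C(4,i) p^i (1−p)^{4−i} with p = 0.955
C(4,3)·0.955^3·0.045^1 = 0.156777
C(4,4)·0.955^4·0.045^0 = 0.831790
Sum = 0.9886

0.9886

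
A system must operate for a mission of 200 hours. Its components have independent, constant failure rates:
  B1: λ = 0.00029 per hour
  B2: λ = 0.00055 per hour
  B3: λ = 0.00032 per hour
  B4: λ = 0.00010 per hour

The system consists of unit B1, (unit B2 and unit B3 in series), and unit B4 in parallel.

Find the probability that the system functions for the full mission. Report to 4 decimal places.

0.9998

R(B1) = exp(−0.00029 × 200) = 0.943650
R(B2) = exp(−0.00055 × 200) = 0.895834
R(B3) = exp(−0.00032 × 200) = 0.938005
R(B4) = exp(−0.00010 × 200) = 0.980199
Series (B2 and B3): 0.895834 × 0.938005 = 0.840297
Parallel (B1, [0.840297], and B4): 1 − (1 − 0.943650)(1 − 0.840297)(1 − 0.980199) = 0.9998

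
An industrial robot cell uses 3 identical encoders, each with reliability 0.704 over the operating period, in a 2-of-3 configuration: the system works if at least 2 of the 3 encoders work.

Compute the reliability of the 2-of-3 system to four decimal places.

R = Σ_{i=2}^{3} C(3,i) p^i (1−p)^{3−i} with p = 0.704
C(3,2)·0.704^2·0.296^1 = 0.440107
C(3,3)·0.704^3·0.296^0 = 0.348914
Sum = 0.7890

0.7890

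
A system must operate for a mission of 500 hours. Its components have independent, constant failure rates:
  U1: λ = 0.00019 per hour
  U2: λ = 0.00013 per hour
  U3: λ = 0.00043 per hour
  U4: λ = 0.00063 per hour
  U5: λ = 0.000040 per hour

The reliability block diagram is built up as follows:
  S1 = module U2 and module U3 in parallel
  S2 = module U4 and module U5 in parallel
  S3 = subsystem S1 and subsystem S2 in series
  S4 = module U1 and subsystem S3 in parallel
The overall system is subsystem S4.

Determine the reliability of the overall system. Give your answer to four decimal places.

R(U1) = exp(−0.00019 × 500) = 0.909373
R(U2) = exp(−0.00013 × 500) = 0.937067
R(U3) = exp(−0.00043 × 500) = 0.806541
R(U4) = exp(−0.00063 × 500) = 0.729789
R(U5) = exp(−0.000040 × 500) = 0.980199
Parallel (U2 and U3): 1 − (1 − 0.937067)(1 − 0.806541) = 0.987825
Parallel (U4 and U5): 1 − (1 − 0.729789)(1 − 0.980199) = 0.994650
Series ([0.987825] and [0.994650]): 0.987825 × 0.994650 = 0.982540
Parallel (U1 and [0.982540]): 1 − (1 − 0.909373)(1 − 0.982540) = 0.9984

0.9984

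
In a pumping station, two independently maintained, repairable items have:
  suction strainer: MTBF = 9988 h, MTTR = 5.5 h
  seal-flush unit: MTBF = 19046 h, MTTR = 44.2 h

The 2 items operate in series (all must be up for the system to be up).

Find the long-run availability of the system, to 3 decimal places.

0.997

A(suction strainer) = MTBF/(MTBF+MTTR) = 9988/(9988+5.5) = 0.999450
A(seal-flush unit) = MTBF/(MTBF+MTTR) = 19046/(19046+44.2) = 0.997685
Series availability: 0.999450 × 0.997685 = 0.997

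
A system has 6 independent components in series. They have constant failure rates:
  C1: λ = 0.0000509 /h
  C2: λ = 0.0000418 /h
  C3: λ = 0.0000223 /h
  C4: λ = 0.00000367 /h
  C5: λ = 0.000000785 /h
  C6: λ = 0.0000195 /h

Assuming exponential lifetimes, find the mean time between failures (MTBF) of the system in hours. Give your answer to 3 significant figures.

7200

Series of exponential components: λ_sys = Σ λ_i
λ_sys = 0.0000509 + 0.0000418 + 0.0000223 + 0.00000367 + 0.000000785 + 0.0000195 = 1.3895e-04 /h
MTBF = 1 / λ_sys = 7200 h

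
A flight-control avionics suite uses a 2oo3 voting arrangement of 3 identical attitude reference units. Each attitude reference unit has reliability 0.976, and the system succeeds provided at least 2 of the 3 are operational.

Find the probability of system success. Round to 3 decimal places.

0.998

R = Σ_{i=2}^{3} C(3,i) p^i (1−p)^{3−i} with p = 0.976
C(3,2)·0.976^2·0.024^1 = 0.06859
C(3,3)·0.976^3·0.024^0 = 0.92971
Sum = 0.998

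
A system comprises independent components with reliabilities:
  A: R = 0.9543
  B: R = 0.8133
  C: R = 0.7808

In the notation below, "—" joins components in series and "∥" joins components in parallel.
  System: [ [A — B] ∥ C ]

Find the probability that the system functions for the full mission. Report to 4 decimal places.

Series (A and B): 0.954300 × 0.813300 = 0.776132
Parallel ([0.776132] and C): 1 − (1 − 0.776132)(1 − 0.780800) = 0.9509

0.9509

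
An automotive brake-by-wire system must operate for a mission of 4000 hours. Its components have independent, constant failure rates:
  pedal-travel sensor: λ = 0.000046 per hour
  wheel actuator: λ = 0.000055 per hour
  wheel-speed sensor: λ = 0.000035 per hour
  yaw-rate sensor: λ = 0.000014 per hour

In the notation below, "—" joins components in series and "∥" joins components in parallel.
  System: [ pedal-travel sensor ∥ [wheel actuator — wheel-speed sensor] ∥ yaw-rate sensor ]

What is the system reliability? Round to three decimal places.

R(pedal-travel sensor) = exp(−0.000046 × 4000) = 0.83194
R(wheel actuator) = exp(−0.000055 × 4000) = 0.80252
R(wheel-speed sensor) = exp(−0.000035 × 4000) = 0.86936
R(yaw-rate sensor) = exp(−0.000014 × 4000) = 0.94554
Series (wheel actuator and wheel-speed sensor): 0.80252 × 0.86936 = 0.69768
Parallel (pedal-travel sensor, [0.69768], and yaw-rate sensor): 1 − (1 − 0.83194)(1 − 0.69768)(1 − 0.94554) = 0.997

0.997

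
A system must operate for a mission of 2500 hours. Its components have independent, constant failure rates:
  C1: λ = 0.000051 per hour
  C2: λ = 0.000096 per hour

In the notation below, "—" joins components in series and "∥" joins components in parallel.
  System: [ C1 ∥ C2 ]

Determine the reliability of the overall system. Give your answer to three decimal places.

0.974

R(C1) = exp(−0.000051 × 2500) = 0.88029
R(C2) = exp(−0.000096 × 2500) = 0.78663
Parallel (C1 and C2): 1 − (1 − 0.88029)(1 − 0.78663) = 0.974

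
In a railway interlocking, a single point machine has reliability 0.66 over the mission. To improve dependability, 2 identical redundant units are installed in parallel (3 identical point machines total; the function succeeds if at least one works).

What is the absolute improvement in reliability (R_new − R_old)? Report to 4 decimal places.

R_before = 0.66
R_after = 1 − (1 − 0.66)^3 = 0.9607
ΔR = 0.9607 − 0.66 = 0.3007

0.3007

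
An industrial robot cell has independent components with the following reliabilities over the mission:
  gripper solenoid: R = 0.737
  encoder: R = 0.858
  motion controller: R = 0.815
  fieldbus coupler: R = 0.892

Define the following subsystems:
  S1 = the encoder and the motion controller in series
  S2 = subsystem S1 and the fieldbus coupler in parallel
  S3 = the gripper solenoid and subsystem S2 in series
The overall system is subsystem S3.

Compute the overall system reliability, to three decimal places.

Series (encoder and motion controller): 0.85800 × 0.81500 = 0.69927
Parallel ([0.69927] and fieldbus coupler): 1 − (1 − 0.69927)(1 − 0.89200) = 0.96752
Series (gripper solenoid and [0.96752]): 0.73700 × 0.96752 = 0.713

0.713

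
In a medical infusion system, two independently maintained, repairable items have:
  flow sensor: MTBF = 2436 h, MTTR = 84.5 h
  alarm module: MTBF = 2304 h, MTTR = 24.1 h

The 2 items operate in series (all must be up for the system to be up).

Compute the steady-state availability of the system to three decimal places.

A(flow sensor) = MTBF/(MTBF+MTTR) = 2436/(2436+84.5) = 0.966475
A(alarm module) = MTBF/(MTBF+MTTR) = 2304/(2304+24.1) = 0.989648
Series availability: 0.966475 × 0.989648 = 0.956

0.956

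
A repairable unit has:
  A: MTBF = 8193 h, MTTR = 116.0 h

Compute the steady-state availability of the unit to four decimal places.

A(A) = MTBF/(MTBF+MTTR) = 8193/(8193+116.0) = 0.9860

0.9860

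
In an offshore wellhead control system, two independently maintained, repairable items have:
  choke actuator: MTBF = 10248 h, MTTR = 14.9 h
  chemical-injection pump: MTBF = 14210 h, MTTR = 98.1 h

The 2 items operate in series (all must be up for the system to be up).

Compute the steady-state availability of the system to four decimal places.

A(choke actuator) = MTBF/(MTBF+MTTR) = 10248/(10248+14.9) = 0.998548
A(chemical-injection pump) = MTBF/(MTBF+MTTR) = 14210/(14210+98.1) = 0.993144
Series availability: 0.998548 × 0.993144 = 0.9917

0.9917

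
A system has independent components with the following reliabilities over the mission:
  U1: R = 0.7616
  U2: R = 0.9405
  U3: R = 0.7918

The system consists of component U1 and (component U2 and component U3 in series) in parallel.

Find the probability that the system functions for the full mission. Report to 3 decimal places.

0.939

Series (U2 and U3): 0.94050 × 0.79180 = 0.74469
Parallel (U1 and [0.74469]): 1 − (1 − 0.76160)(1 − 0.74469) = 0.939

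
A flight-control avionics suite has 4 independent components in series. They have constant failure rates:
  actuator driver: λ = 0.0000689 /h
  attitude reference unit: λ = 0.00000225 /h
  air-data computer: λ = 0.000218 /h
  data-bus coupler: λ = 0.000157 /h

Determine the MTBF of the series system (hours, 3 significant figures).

2240

Series of exponential components: λ_sys = Σ λ_i
λ_sys = 0.0000689 + 0.00000225 + 0.000218 + 0.000157 = 4.4615e-04 /h
MTBF = 1 / λ_sys = 2240 h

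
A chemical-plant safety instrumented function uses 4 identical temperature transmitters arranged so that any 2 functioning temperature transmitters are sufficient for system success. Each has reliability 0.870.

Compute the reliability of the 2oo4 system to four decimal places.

R = Σ_{i=2}^{4} C(4,i) p^i (1−p)^{4−i} with p = 0.870
C(4,2)·0.870^2·0.130^2 = 0.076750
C(4,3)·0.870^3·0.130^1 = 0.342422
C(4,4)·0.870^4·0.130^0 = 0.572898
Sum = 0.9921

0.9921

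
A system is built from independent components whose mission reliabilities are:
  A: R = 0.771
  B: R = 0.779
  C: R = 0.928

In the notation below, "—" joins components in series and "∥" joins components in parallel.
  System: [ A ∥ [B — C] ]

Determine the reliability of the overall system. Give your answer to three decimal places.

Series (B and C): 0.77900 × 0.92800 = 0.72291
Parallel (A and [0.72291]): 1 − (1 − 0.77100)(1 − 0.72291) = 0.937

0.937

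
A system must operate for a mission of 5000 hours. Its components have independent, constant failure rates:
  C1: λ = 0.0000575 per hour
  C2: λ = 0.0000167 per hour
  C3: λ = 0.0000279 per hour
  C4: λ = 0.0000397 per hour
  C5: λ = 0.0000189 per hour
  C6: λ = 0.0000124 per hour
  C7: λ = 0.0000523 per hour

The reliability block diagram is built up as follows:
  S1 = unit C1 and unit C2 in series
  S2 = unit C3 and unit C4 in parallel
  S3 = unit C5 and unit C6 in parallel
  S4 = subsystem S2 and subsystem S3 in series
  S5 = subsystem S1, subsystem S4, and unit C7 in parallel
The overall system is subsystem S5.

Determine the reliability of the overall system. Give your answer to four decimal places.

0.9980

R(C1) = exp(−0.0000575 × 5000) = 0.750137
R(C2) = exp(−0.0000167 × 5000) = 0.919891
R(C3) = exp(−0.0000279 × 5000) = 0.869793
R(C4) = exp(−0.0000397 × 5000) = 0.819960
R(C5) = exp(−0.0000189 × 5000) = 0.909828
R(C6) = exp(−0.0000124 × 5000) = 0.939883
R(C7) = exp(−0.0000523 × 5000) = 0.769896
Series (C1 and C2): 0.750137 × 0.919891 = 0.690044
Parallel (C3 and C4): 1 − (1 − 0.869793)(1 − 0.819960) = 0.976558
Parallel (C5 and C6): 1 − (1 − 0.909828)(1 − 0.939883) = 0.994579
Series ([0.976558] and [0.994579]): 0.976558 × 0.994579 = 0.971264
Parallel ([0.690044], [0.971264], and C7): 1 − (1 − 0.690044)(1 − 0.971264)(1 − 0.769896) = 0.9980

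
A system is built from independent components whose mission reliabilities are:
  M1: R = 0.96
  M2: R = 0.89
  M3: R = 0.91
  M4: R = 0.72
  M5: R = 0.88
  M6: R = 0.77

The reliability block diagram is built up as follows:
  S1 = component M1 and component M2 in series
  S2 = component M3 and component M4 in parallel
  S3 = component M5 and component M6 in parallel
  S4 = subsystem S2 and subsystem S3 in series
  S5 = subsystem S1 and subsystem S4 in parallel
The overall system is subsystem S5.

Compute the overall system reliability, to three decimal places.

0.992

Series (M1 and M2): 0.96000 × 0.89000 = 0.85440
Parallel (M3 and M4): 1 − (1 − 0.91000)(1 − 0.72000) = 0.97480
Parallel (M5 and M6): 1 − (1 − 0.88000)(1 − 0.77000) = 0.97240
Series ([0.97480] and [0.97240]): 0.97480 × 0.97240 = 0.94790
Parallel ([0.85440] and [0.94790]): 1 − (1 − 0.85440)(1 − 0.94790) = 0.992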